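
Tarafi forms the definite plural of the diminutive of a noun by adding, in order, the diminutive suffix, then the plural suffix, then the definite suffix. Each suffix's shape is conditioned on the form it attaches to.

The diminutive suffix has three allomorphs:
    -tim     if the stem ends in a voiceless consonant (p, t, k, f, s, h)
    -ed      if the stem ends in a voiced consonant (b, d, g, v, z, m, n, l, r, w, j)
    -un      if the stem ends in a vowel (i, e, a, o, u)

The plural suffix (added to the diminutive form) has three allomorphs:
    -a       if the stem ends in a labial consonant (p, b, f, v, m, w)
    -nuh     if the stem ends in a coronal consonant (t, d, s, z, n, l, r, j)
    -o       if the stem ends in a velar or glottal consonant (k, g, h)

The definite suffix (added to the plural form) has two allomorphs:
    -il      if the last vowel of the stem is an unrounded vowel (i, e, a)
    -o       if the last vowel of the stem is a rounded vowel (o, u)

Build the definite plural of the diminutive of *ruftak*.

*ruftak* — final sound /k/ (a voiceless consonant) → -tim → *ruftaktim*.
The diminutive form *ruftaktim* — final consonant /m/ (labial) → -a → *ruftaktima*.
The plural form *ruftaktima* — last vowel /a/ (an unrounded vowel) → -il → *ruftaktimail*.

ruftaktimail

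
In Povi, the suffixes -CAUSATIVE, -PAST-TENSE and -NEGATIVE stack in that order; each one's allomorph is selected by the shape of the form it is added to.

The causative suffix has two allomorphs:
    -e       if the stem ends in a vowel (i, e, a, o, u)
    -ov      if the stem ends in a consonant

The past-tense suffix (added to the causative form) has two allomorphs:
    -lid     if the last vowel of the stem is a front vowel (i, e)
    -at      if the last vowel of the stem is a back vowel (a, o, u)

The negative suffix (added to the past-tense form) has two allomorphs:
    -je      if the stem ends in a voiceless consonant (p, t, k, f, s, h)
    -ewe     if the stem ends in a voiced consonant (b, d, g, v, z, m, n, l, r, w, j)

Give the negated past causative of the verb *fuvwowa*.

Since the final sound of *fuvwowa* is /a/ (a vowel), it takes -e, giving *fuvwowae*.
The causative form *fuvwowae* — last vowel /e/ (a front vowel) → -lid → *fuvwowaelid*.
The past-tense form *fuvwowaelid* — final consonant /d/ (voiced) → -ewe → *fuvwowaelidewe*.

fuvwowaelidewe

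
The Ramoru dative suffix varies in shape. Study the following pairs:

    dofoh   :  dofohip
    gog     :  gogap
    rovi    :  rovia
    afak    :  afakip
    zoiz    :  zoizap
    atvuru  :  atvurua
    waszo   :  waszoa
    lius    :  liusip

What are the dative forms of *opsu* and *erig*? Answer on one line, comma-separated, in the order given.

opsua, erigap

The alternation tracks the final sound of the stem — -ip when the stem ends in a voiceless consonant (*dofoh*, *afak*, *lius*); -ap when the stem ends in a voiced consonant (*gog*, *zoiz*); -a when the stem ends in a vowel (*rovi*, *atvuru*, *waszo*).
*opsu*: final sound = /u/, a vowel → -a → *opsua*.
The final sound of *erig* is /g/, which is a voiced consonant, so the suffix is -ap, giving *erigap*.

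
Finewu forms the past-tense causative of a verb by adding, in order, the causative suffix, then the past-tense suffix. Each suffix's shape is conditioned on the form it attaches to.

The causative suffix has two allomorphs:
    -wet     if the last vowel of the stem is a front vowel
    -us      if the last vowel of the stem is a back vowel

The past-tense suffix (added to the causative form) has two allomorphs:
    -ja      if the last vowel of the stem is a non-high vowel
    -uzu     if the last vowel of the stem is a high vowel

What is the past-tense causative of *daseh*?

*daseh*: last vowel = /e/, a front vowel → -wet → *dasehwet*.
The last vowel of the causative form *dasehwet* is /e/, which is a non-high vowel, so the past-tense suffix is -ja, giving *dasehwetja*.

dasehwetja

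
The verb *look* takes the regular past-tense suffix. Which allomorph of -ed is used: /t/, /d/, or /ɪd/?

The stem *look* ends in a voiceless consonant other than /t/.
The -ed suffix is realized as /ɪd/ after /t, d/; as /t/ after other voiceless consonants; and as /d/ after other voiced sounds.
So -ed on *look* is pronounced /t/.

/t/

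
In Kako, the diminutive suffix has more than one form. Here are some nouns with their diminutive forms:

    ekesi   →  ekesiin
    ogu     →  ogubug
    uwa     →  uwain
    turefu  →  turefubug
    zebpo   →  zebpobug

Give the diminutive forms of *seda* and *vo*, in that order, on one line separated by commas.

sedain, vobug

The suffix is conditioned by the last vowel: -bug when the last vowel of the stem is a rounded vowel (*ogu*, *turefu*, *zebpo*); -in when the last vowel of the stem is an unrounded vowel (*ekesi*, *uwa*).
Since the last vowel of *seda* is /a/ (an unrounded vowel), it takes -in, giving *sedain*.
*vo* — last vowel /o/ (a rounded vowel) → -bug → *vobug*.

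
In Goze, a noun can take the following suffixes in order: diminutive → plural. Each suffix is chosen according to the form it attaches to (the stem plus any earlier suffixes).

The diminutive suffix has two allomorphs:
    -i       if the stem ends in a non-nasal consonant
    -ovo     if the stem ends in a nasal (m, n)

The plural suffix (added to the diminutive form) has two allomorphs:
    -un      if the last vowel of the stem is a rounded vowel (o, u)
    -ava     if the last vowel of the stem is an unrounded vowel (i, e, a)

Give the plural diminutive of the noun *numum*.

Since the final consonant of *numum* is /m/ (a nasal), it takes -ovo, giving *numumovo*.
The diminutive form *numumovo*: last vowel = /o/, a rounded vowel → -un → *numumovoun*.

numumovoun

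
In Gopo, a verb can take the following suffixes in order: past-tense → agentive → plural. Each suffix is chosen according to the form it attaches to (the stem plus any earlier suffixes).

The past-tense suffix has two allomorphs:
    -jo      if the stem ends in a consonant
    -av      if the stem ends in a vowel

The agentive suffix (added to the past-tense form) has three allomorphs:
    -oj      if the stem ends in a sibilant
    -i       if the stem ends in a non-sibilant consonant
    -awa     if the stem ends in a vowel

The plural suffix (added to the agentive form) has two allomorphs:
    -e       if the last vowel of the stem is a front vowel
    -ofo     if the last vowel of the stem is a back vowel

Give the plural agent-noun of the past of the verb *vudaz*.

vudazjoawaofo

The final sound of *vudaz* is /z/, which is a consonant, so the past-tense suffix is -jo, giving *vudazjo*.
Since the final sound of the past-tense form *vudazjo* is /o/ (a vowel), it takes -awa, giving *vudazjoawa*.
Since the last vowel of the agentive form *vudazjoawa* is /a/ (a back vowel), it takes -ofo, giving *vudazjoawaofo*.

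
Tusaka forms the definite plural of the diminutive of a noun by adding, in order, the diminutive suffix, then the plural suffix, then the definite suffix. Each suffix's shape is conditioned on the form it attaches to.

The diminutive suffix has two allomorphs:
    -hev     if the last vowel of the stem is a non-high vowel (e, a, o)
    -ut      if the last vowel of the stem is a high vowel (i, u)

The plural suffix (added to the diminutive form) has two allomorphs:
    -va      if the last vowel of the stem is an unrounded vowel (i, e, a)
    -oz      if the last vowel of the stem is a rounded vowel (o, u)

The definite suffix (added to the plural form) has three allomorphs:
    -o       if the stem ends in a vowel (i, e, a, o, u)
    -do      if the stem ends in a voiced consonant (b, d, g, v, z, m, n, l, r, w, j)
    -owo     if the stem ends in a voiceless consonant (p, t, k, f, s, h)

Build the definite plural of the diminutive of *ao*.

aohevvao

The last vowel of *ao* is /o/, which is a non-high vowel, so the diminutive suffix is -hev, giving *aohev*.
The diminutive form *aohev*: last vowel = /e/, an unrounded vowel → -va → *aohevva*.
The plural form *aohevva*: final sound = /a/, a vowel → -o → *aohevvao*.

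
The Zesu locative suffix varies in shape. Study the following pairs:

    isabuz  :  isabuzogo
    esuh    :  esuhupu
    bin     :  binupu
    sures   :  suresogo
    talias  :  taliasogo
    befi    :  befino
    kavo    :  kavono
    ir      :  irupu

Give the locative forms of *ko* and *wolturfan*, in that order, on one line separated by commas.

kono, wolturfanupu

The pattern is sibilance of the final sound: -ogo when the stem ends in a sibilant (*isabuz*, *sures*, *talias*); -upu when the stem ends in a non-sibilant consonant (*esuh*, *bin*, *ir*); -no when the stem ends in a vowel (*befi*, *kavo*).
The final sound of *ko* is /o/, which is a vowel, so the suffix is -no, giving *kono*.
Since the final sound of *wolturfan* is /n/ (a non-sibilant consonant), it takes -upu, giving *wolturfanupu*.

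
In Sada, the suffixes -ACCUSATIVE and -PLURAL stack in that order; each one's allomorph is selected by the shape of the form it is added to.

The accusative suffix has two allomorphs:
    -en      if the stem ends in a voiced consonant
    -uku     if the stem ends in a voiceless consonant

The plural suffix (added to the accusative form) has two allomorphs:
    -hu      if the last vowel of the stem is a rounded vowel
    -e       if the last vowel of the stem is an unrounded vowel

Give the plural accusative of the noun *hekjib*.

hekjibene

*hekjib*: final consonant = /b/, voiced → -en → *hekjiben*.
The accusative form *hekjiben* — last vowel /e/ (an unrounded vowel) → -e → *hekjibene*.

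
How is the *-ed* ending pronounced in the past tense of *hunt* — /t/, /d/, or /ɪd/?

/ɪd/

The stem *hunt* ends in /t/ or /d/.
The -ed suffix is realized as /ɪd/ after /t, d/; as /t/ after other voiceless consonants; and as /d/ after other voiced sounds.
So -ed on *hunt* is pronounced /ɪd/.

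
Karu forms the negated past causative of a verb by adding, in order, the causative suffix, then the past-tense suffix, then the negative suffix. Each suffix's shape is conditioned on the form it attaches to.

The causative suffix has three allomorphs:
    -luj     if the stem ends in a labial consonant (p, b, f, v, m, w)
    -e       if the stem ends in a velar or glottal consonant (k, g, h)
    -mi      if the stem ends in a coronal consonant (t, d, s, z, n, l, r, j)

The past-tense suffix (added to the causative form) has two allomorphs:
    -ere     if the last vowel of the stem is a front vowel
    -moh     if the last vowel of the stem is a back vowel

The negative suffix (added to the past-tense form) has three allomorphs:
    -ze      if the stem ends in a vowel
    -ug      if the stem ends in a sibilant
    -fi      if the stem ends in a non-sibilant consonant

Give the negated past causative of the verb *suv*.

The final consonant of *suv* is /v/, which is labial, so the causative suffix is -luj, giving *suvluj*.
The causative form *suvluj*: last vowel = /u/, a back vowel → -moh → *suvlujmoh*.
Since the final sound of the past-tense form *suvlujmoh* is /h/ (a non-sibilant consonant), it takes -fi, giving *suvlujmohfi*.

suvlujmohfi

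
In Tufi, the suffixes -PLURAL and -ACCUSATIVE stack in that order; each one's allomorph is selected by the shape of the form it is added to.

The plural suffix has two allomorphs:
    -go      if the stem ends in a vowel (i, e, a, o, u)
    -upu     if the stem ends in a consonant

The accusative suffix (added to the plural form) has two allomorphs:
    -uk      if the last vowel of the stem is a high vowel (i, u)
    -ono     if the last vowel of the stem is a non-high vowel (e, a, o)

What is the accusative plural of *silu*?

*silu*: final sound = /u/, a vowel → -go → *silugo*.
The plural form *silugo* — last vowel /o/ (a non-high vowel) → -ono → *silugoono*.

silugoono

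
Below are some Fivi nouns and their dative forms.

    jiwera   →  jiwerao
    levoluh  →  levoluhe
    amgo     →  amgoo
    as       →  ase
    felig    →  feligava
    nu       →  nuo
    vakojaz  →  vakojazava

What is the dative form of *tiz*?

tizava

Looking at the final sound of each stem: -e when the stem ends in a voiceless consonant (*levoluh*, *as*); -ava when the stem ends in a voiced consonant (*felig*, *vakojaz*); -o when the stem ends in a vowel (*jiwera*, *amgo*, *nu*).
*tiz* — final sound /z/ (a voiced consonant) → -ava → *tizava*.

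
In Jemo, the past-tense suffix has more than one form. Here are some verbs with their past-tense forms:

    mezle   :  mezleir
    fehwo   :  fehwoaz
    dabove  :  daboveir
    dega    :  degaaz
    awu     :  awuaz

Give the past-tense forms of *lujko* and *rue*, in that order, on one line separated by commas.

lujkoaz, rueir

The pattern is front/back vowel harmony: -ir when the last vowel of the stem is a front vowel (*mezle*, *dabove*); -az when the last vowel of the stem is a back vowel (*fehwo*, *dega*, *awu*).
*lujko*: last vowel = /o/, a back vowel → -az → *lujkoaz*.
*rue*: last vowel = /e/, a front vowel → -ir → *rueir*.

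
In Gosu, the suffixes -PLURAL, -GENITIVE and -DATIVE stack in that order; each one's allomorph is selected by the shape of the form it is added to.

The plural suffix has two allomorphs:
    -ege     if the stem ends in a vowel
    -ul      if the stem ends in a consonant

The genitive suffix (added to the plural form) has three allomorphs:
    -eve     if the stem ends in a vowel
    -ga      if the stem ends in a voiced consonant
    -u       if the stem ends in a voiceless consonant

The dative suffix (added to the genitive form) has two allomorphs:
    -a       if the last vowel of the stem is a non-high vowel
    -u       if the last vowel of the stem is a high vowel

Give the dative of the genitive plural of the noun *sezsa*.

*sezsa*: final sound = /a/, a vowel → -ege → *sezsaege*.
The plural form *sezsaege*: final sound = /e/, a vowel → -eve → *sezsaegeeve*.
The last vowel of the genitive form *sezsaegeeve* is /e/, which is a non-high vowel, so the dative suffix is -a, giving *sezsaegeevea*.

sezsaegeevea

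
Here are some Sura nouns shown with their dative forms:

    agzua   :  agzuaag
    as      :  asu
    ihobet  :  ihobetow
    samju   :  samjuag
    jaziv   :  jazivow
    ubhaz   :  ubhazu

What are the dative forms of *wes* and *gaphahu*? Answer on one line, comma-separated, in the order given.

wesu, gaphahuag

Looking at the final sound of each stem: -u when the stem ends in a sibilant (*as*, *ubhaz*); -ow when the stem ends in a non-sibilant consonant (*ihobet*, *jaziv*); -ag when the stem ends in a vowel (*agzua*, *samju*).
Since the final sound of *wes* is /s/ (a sibilant), it takes -u, giving *wesu*.
The final sound of *gaphahu* is /u/, which is a vowel, so the suffix is -ag, giving *gaphahuag*.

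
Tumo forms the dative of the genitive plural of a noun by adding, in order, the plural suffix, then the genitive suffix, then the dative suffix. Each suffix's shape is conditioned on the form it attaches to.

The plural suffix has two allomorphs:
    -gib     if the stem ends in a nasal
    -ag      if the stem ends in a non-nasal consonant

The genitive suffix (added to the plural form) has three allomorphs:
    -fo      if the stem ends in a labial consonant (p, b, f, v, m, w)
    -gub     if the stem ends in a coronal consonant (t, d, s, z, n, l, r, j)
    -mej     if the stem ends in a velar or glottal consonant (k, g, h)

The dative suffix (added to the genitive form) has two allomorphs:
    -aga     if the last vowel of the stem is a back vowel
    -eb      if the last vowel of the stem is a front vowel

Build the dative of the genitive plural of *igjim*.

igjimgibfoaga

*igjim* — final consonant /m/ (a nasal) → -gib → *igjimgib*.
The final consonant of the plural form *igjimgib* is /b/, which is labial, so the genitive suffix is -fo, giving *igjimgibfo*.
Since the last vowel of the genitive form *igjimgibfo* is /o/ (a back vowel), it takes -aga, giving *igjimgibfoaga*.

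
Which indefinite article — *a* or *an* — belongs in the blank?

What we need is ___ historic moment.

a

The indefinite article is chosen by the initial *sound* of the following word, not its spelling.
*historic* begins with the sound /h/ (h is pronounced in standard usage) — a consonant sound.
So the article is *a*: What we need is a historic moment.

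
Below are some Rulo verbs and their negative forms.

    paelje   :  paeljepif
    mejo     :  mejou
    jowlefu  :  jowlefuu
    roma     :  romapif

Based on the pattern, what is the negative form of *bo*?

Looking at the last vowel of each stem: -u when the last vowel of the stem is a rounded vowel (*mejo*, *jowlefu*); -pif when the last vowel of the stem is an unrounded vowel (*paelje*, *roma*).
*bo* — last vowel /o/ (a rounded vowel) → -u → *bou*.

bou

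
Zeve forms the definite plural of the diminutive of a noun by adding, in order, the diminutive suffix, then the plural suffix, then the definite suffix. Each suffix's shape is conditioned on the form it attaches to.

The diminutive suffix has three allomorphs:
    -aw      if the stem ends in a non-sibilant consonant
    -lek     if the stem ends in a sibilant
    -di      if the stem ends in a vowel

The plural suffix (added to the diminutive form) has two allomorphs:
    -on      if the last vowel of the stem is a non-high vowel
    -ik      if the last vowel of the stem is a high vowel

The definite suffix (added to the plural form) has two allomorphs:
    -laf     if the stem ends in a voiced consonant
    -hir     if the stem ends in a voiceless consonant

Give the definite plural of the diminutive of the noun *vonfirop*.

Since the final sound of *vonfirop* is /p/ (a non-sibilant consonant), it takes -aw, giving *vonfiropaw*.
The diminutive form *vonfiropaw*: last vowel = /a/, a non-high vowel → -on → *vonfiropawon*.
The plural form *vonfiropawon* — final consonant /n/ (voiced) → -laf → *vonfiropawonlaf*.

vonfiropawonlaf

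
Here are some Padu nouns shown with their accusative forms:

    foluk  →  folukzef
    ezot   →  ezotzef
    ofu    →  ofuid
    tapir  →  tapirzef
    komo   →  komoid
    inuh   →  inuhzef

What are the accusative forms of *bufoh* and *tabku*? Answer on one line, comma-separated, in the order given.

bufohzef, tabkuid

Looking at the final sound of each stem: -zef when the stem ends in a consonant (*foluk*, *ezot*, *tapir*, *inuh*); -id when the stem ends in a vowel (*ofu*, *komo*).
*bufoh*: final sound = /h/, a consonant → -zef → *bufohzef*.
*tabku* — final sound /u/ (a vowel) → -id → *tabkuid*.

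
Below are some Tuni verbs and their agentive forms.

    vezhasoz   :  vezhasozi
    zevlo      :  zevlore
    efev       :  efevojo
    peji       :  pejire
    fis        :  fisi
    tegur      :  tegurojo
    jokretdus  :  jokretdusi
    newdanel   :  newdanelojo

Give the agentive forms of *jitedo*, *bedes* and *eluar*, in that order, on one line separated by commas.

The alternation tracks the final sound of the stem — -i when the stem ends in a sibilant (*vezhasoz*, *fis*, *jokretdus*); -ojo when the stem ends in a non-sibilant consonant (*efev*, *tegur*, *newdanel*); -re when the stem ends in a vowel (*zevlo*, *peji*).
The final sound of *jitedo* is /o/, which is a vowel, so the suffix is -re, giving *jitedore*.
Since the final sound of *bedes* is /s/ (a sibilant), it takes -i, giving *bedesi*.
*eluar* — final sound /r/ (a non-sibilant consonant) → -ojo → *eluarojo*.

jitedore, bedesi, eluarojo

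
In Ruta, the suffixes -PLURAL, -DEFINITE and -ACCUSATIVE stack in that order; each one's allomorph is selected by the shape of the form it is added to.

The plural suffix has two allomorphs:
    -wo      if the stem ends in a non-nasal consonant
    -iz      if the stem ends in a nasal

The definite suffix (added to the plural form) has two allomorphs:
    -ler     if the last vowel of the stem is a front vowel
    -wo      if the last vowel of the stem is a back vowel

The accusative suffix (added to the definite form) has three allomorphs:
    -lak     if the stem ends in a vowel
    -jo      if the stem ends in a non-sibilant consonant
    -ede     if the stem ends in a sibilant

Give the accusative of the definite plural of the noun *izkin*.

The final consonant of *izkin* is /n/, which is a nasal, so the plural suffix is -iz, giving *izkiniz*.
Since the last vowel of the plural form *izkiniz* is /i/ (a front vowel), it takes -ler, giving *izkinizler*.
The final sound of the definite form *izkinizler* is /r/, which is a non-sibilant consonant, so the accusative suffix is -jo, giving *izkinizlerjo*.

izkinizlerjo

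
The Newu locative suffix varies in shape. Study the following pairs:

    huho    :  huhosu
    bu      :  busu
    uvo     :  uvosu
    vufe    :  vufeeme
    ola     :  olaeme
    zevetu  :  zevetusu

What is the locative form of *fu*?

fusu

The alternation tracks the last vowel of the stem — -su when the last vowel of the stem is a rounded vowel (*huho*, *bu*, *uvo*, *zevetu*); -eme when the last vowel of the stem is an unrounded vowel (*vufe*, *ola*).
*fu* — last vowel /u/ (a rounded vowel) → -su → *fusu*.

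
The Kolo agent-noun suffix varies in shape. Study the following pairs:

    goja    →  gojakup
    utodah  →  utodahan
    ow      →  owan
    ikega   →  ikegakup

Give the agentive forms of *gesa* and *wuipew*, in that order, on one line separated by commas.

gesakup, wuipewan

The alternation tracks the final sound of the stem — -an when the stem ends in a consonant (*utodah*, *ow*); -kup when the stem ends in a vowel (*goja*, *ikega*).
The final sound of *gesa* is /a/, which is a vowel, so the suffix is -kup, giving *gesakup*.
Since the final sound of *wuipew* is /w/ (a consonant), it takes -an, giving *wuipewan*.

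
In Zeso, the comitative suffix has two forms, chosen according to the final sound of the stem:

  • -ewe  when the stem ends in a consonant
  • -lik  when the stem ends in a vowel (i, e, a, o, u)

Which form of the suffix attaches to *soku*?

*soku*: final sound = /u/, a vowel → -lik.

-lik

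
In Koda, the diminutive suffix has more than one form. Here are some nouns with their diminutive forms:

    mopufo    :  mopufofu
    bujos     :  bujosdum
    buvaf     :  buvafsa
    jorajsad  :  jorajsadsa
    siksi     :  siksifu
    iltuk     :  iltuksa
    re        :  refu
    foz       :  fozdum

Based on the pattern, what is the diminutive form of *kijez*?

kijezdum

The pattern is sibilance of the final sound: -dum when the stem ends in a sibilant (*bujos*, *foz*); -sa when the stem ends in a non-sibilant consonant (*buvaf*, *jorajsad*, *iltuk*); -fu when the stem ends in a vowel (*mopufo*, *siksi*, *re*).
The final sound of *kijez* is /z/, which is a sibilant, so the suffix is -dum, giving *kijezdum*.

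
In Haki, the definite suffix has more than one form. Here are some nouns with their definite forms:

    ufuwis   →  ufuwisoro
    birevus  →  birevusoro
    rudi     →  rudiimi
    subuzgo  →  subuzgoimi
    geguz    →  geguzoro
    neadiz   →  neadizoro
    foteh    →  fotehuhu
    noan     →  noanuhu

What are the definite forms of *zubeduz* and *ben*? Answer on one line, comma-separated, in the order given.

Looking at the final sound of each stem: -oro when the stem ends in a sibilant (*ufuwis*, *birevus*, *geguz*, *neadiz*); -uhu when the stem ends in a non-sibilant consonant (*foteh*, *noan*); -imi when the stem ends in a vowel (*rudi*, *subuzgo*).
The final sound of *zubeduz* is /z/, which is a sibilant, so the suffix is -oro, giving *zubeduzoro*.
*ben* — final sound /n/ (a non-sibilant consonant) → -uhu → *benuhu*.

zubeduzoro, benuhu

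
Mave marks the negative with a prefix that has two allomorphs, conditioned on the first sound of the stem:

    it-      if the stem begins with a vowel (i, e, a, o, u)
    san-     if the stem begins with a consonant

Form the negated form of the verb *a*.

Since the first sound of *a* is /a/ (a vowel), it takes it-, giving *ita*.

ita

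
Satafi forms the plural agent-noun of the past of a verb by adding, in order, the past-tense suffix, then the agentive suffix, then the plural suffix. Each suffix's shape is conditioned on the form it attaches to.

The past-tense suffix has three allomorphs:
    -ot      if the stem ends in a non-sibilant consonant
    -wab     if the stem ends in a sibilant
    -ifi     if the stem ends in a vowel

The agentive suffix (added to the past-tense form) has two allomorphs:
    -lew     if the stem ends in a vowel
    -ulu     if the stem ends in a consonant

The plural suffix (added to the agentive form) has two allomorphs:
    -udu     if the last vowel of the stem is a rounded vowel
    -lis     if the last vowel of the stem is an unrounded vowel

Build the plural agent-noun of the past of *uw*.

Since the final sound of *uw* is /w/ (a non-sibilant consonant), it takes -ot, giving *uwot*.
The final sound of the past-tense form *uwot* is /t/, which is a consonant, so the agentive suffix is -ulu, giving *uwotulu*.
The last vowel of the agentive form *uwotulu* is /u/, which is a rounded vowel, so the plural suffix is -udu, giving *uwotuluudu*.

uwotuluudu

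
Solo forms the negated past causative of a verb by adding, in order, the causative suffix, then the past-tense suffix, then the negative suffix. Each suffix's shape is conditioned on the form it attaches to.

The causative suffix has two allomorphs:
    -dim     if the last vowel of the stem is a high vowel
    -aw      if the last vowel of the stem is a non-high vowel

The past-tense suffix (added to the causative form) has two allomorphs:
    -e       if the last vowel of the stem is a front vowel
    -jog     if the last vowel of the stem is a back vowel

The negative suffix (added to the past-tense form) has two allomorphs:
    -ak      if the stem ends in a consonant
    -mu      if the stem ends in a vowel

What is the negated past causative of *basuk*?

basukdimemu

The last vowel of *basuk* is /u/, which is a high vowel, so the causative suffix is -dim, giving *basukdim*.
The causative form *basukdim* — last vowel /i/ (a front vowel) → -e → *basukdime*.
The past-tense form *basukdime* — final sound /e/ (a vowel) → -mu → *basukdimemu*.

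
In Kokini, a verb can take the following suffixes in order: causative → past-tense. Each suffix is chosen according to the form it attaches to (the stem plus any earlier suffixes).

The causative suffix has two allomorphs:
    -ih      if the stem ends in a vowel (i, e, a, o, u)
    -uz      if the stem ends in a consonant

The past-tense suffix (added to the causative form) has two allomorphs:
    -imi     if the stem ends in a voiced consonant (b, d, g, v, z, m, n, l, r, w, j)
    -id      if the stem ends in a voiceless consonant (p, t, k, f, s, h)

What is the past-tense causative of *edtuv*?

edtuvuzimi

The final sound of *edtuv* is /v/, which is a consonant, so the causative suffix is -uz, giving *edtuvuz*.
The final consonant of the causative form *edtuvuz* is /z/, which is voiced, so the past-tense suffix is -imi, giving *edtuvuzimi*.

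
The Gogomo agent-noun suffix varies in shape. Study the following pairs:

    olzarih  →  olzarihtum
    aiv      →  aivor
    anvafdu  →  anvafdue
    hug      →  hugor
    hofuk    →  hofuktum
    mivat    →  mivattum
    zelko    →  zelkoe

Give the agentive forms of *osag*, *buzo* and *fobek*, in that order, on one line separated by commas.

osagor, buzoe, fobektum

The pattern is voicing of the final sound: -tum when the stem ends in a voiceless consonant (*olzarih*, *hofuk*, *mivat*); -or when the stem ends in a voiced consonant (*aiv*, *hug*); -e when the stem ends in a vowel (*anvafdu*, *zelko*).
The final sound of *osag* is /g/, which is a voiced consonant, so the suffix is -or, giving *osagor*.
*buzo*: final sound = /o/, a vowel → -e → *buzoe*.
*fobek*: final sound = /k/, a voiceless consonant → -tum → *fobektum*.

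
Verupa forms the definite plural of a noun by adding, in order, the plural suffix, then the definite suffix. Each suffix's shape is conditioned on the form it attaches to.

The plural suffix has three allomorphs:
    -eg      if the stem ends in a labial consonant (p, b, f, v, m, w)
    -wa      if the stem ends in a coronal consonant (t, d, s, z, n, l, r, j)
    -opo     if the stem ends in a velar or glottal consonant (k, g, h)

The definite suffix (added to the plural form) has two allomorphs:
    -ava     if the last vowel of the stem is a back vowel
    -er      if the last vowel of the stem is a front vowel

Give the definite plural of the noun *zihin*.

Since the final consonant of *zihin* is /n/ (coronal), it takes -wa, giving *zihinwa*.
The plural form *zihinwa*: last vowel = /a/, a back vowel → -ava → *zihinwaava*.

zihinwaava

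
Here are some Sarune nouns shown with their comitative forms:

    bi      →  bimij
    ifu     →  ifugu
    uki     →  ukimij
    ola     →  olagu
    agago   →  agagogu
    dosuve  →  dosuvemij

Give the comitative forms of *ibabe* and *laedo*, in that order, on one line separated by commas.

The alternation tracks the last vowel of the stem — -mij when the last vowel of the stem is a front vowel (*bi*, *uki*, *dosuve*); -gu when the last vowel of the stem is a back vowel (*ifu*, *ola*, *agago*).
*ibabe*: last vowel = /e/, a front vowel → -mij → *ibabemij*.
*laedo*: last vowel = /o/, a back vowel → -gu → *laedogu*.

ibabemij, laedogu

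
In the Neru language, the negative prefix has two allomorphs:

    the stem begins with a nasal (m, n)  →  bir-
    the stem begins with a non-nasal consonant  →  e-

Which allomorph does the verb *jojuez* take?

e-

The first consonant of *jojuez* is /j/, which is non-nasal, so the prefix is e-.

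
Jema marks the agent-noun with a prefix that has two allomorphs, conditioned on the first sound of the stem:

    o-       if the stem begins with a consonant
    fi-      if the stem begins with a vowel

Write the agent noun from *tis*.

otis

Since the first sound of *tis* is /t/ (a consonant), it takes o-, giving *otis*.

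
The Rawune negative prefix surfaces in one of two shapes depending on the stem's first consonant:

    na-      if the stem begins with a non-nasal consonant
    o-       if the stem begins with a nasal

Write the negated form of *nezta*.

Since the first consonant of *nezta* is /n/ (a nasal), it takes o-, giving *onezta*.

onezta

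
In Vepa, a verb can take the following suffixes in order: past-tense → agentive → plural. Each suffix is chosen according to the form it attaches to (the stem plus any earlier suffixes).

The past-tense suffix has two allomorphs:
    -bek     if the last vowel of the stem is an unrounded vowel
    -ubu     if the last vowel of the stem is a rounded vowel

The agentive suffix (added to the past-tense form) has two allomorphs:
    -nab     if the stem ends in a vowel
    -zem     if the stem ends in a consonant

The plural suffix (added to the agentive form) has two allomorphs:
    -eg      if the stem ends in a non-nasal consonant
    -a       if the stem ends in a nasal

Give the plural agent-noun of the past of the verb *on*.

onubunabeg

Since the last vowel of *on* is /o/ (a rounded vowel), it takes -ubu, giving *onubu*.
The past-tense form *onubu*: final sound = /u/, a vowel → -nab → *onubunab*.
The final consonant of the agentive form *onubunab* is /b/, which is non-nasal, so the plural suffix is -eg, giving *onubunabeg*.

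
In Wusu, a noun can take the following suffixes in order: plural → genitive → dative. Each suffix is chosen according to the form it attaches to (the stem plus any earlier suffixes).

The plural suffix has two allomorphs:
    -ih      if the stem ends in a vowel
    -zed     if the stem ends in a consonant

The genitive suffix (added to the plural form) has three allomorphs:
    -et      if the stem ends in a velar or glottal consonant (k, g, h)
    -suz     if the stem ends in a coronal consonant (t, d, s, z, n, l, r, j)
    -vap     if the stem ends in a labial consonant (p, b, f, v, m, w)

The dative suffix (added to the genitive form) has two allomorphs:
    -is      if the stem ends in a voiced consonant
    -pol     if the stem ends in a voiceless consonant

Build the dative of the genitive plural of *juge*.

*juge*: final sound = /e/, a vowel → -ih → *jugeih*.
Since the final consonant of the plural form *jugeih* is /h/ (velar/glottal), it takes -et, giving *jugeihet*.
The final consonant of the genitive form *jugeihet* is /t/, which is voiceless, so the dative suffix is -pol, giving *jugeihetpol*.

jugeihetpol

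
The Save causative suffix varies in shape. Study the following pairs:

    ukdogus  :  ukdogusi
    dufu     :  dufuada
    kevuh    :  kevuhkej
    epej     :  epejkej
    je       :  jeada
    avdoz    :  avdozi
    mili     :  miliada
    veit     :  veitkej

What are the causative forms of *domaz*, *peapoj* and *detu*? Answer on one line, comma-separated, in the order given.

domazi, peapojkej, detuada

The alternation tracks the final sound of the stem — -i when the stem ends in a sibilant (*ukdogus*, *avdoz*); -kej when the stem ends in a non-sibilant consonant (*kevuh*, *epej*, *veit*); -ada when the stem ends in a vowel (*dufu*, *je*, *mili*).
*domaz* — final sound /z/ (a sibilant) → -i → *domazi*.
The final sound of *peapoj* is /j/, which is a non-sibilant consonant, so the suffix is -kej, giving *peapojkej*.
*detu* — final sound /u/ (a vowel) → -ada → *detuada*.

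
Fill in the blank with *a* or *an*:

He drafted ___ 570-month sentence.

a

The indefinite article is chosen by the initial *sound* of the following word, not its spelling.
The number *570* is spoken "five hundred …", beginning with /faɪv/ — a consonant sound.
So the article is *a*: He drafted a 570-month sentence.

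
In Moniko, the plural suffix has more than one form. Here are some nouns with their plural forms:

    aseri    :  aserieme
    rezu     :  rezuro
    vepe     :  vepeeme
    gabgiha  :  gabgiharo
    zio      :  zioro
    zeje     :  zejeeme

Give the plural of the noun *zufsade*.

zufsadeeme

The suffix is conditioned by the last vowel: -eme when the last vowel of the stem is a front vowel (*aseri*, *vepe*, *zeje*); -ro when the last vowel of the stem is a back vowel (*rezu*, *gabgiha*, *zio*).
Since the last vowel of *zufsade* is /e/ (a front vowel), it takes -eme, giving *zufsadeeme*.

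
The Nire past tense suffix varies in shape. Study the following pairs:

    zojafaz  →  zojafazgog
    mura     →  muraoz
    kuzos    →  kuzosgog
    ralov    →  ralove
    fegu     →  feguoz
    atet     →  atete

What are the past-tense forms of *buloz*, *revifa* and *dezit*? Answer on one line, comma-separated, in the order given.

bulozgog, revifaoz, dezite

Looking at the final sound of each stem: -gog when the stem ends in a sibilant (*zojafaz*, *kuzos*); -e when the stem ends in a non-sibilant consonant (*ralov*, *atet*); -oz when the stem ends in a vowel (*mura*, *fegu*).
The final sound of *buloz* is /z/, which is a sibilant, so the suffix is -gog, giving *bulozgog*.
Since the final sound of *revifa* is /a/ (a vowel), it takes -oz, giving *revifaoz*.
The final sound of *dezit* is /t/, which is a non-sibilant consonant, so the suffix is -e, giving *dezite*.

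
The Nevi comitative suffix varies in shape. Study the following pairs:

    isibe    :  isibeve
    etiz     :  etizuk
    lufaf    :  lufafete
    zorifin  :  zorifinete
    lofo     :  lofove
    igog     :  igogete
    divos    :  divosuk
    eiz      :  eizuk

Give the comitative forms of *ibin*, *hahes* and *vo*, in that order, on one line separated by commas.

ibinete, hahesuk, vove

Looking at the final sound of each stem: -uk when the stem ends in a sibilant (*etiz*, *divos*, *eiz*); -ete when the stem ends in a non-sibilant consonant (*lufaf*, *zorifin*, *igog*); -ve when the stem ends in a vowel (*isibe*, *lofo*).
Since the final sound of *ibin* is /n/ (a non-sibilant consonant), it takes -ete, giving *ibinete*.
The final sound of *hahes* is /s/, which is a sibilant, so the suffix is -uk, giving *hahesuk*.
The final sound of *vo* is /o/, which is a vowel, so the suffix is -ve, giving *vove*.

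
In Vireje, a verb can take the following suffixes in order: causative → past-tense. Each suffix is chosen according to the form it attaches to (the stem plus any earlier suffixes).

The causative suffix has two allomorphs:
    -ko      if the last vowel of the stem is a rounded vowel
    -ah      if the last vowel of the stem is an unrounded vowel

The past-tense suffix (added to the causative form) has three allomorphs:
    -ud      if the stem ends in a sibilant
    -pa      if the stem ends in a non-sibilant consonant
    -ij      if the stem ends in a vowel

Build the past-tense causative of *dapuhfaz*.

Since the last vowel of *dapuhfaz* is /a/ (an unrounded vowel), it takes -ah, giving *dapuhfazah*.
The causative form *dapuhfazah* — final sound /h/ (a non-sibilant consonant) → -pa → *dapuhfazahpa*.

dapuhfazahpa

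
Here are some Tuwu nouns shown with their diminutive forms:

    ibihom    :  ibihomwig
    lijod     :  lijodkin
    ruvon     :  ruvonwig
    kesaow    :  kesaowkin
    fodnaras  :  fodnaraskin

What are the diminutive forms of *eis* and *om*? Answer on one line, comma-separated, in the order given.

The suffix is conditioned by the final consonant: -wig when the stem ends in a nasal (*ibihom*, *ruvon*); -kin when the stem ends in a non-nasal consonant (*lijod*, *kesaow*, *fodnaras*).
*eis*: final consonant = /s/, non-nasal → -kin → *eiskin*.
Since the final consonant of *om* is /m/ (a nasal), it takes -wig, giving *omwig*.

eiskin, omwig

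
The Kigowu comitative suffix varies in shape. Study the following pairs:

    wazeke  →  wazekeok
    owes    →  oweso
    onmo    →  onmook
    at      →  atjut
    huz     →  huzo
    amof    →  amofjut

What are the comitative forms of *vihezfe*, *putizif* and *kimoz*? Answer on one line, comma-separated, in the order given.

vihezfeok, putizifjut, kimozo

The suffix is conditioned by the final sound: -o when the stem ends in a sibilant (*owes*, *huz*); -jut when the stem ends in a non-sibilant consonant (*at*, *amof*); -ok when the stem ends in a vowel (*wazeke*, *onmo*).
Since the final sound of *vihezfe* is /e/ (a vowel), it takes -ok, giving *vihezfeok*.
*putizif* — final sound /f/ (a non-sibilant consonant) → -jut → *putizifjut*.
The final sound of *kimoz* is /z/, which is a sibilant, so the suffix is -o, giving *kimozo*.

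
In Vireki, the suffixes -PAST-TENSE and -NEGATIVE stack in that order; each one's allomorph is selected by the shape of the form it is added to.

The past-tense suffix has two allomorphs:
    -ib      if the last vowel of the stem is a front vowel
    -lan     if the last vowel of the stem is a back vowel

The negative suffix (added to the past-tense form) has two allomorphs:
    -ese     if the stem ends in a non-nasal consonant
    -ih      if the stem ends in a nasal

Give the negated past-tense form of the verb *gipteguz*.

gipteguzlanih

The last vowel of *gipteguz* is /u/, which is a back vowel, so the past-tense suffix is -lan, giving *gipteguzlan*.
The final consonant of the past-tense form *gipteguzlan* is /n/, which is a nasal, so the negative suffix is -ih, giving *gipteguzlanih*.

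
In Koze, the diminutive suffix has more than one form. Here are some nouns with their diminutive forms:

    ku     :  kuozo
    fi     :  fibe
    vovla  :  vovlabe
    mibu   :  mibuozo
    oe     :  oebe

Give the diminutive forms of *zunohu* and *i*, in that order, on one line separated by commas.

zunohuozo, ibe

The alternation tracks the last vowel of the stem — -ozo when the last vowel of the stem is a rounded vowel (*ku*, *mibu*); -be when the last vowel of the stem is an unrounded vowel (*fi*, *vovla*, *oe*).
The last vowel of *zunohu* is /u/, which is a rounded vowel, so the suffix is -ozo, giving *zunohuozo*.
The last vowel of *i* is /i/, which is an unrounded vowel, so the suffix is -be, giving *ibe*.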